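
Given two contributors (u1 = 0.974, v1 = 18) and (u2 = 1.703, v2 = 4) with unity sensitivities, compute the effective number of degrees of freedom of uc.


uc = sqrt(u1^2 + u2^2) = sqrt(0.974^2 + 1.703^2) = 1.9618575
v_eff = uc^4 / (u1^4/v1 + u2^4/v2)
= 1.9618575^4 / (0.974^4/18 + 1.703^4/4)
= 14.813915 / 2.1528023
v_eff = 6.8812

6.8812


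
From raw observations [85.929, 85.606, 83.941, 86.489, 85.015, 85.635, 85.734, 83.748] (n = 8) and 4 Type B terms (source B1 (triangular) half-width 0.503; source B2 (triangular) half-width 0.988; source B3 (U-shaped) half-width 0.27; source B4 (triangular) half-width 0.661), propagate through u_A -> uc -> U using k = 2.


mean = (85.929 + 85.606 + 83.941 + 86.489 + 85.015 + 85.635 + 85.734 + 83.748) / 8 = 85.262125
s = sqrt(sum((x - mean)^2)/(n-1)) = 0.9657649
u_A = s / sqrt(n) = 0.9657649 / sqrt(8) = 0.34144945
u_B1 = 0.503 / sqrt(6) = 0.20534889
u_B2 = 0.988 / sqrt(6) = 0.40334931
u_B3 = 0.27 / sqrt(2) = 0.19091883
u_B4 = 0.661 / sqrt(6) = 0.26985212
uc = sqrt(0.34144945^2 + 0.20534889^2 + 0.40334931^2 + 0.19091883^2 + 0.26985212^2) = 0.65629012
U = k * uc = 2 * 0.65629012
U = 1.3126

1.3126


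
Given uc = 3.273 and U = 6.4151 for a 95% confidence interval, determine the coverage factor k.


k = U / uc
k = 6.4151 / 3.273
k = 1.96

1.96


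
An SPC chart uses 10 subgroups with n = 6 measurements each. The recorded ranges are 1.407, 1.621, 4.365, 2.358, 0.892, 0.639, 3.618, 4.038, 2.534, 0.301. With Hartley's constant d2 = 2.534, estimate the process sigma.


R_bar = (1.407 + 1.621 + 4.365 + 2.358 + 0.892 + 0.639 + 3.618 + 4.038 + 2.534 + 0.301) / 10
R_bar = 21.773 / 10 = 2.1773
sigma_hat = R_bar / d2 = 2.1773 / 2.534 = 0.8592

0.8592


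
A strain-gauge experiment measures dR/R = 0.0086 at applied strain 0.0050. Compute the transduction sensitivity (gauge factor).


GF = (dR/R) / epsilon
= 0.0086 / 0.0050
= 1.7200

1.7200


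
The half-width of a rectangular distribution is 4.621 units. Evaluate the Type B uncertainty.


u_B = half_width / sqrt(3)
u_B = 4.621 / 1.7320508
u_B = 2.6679

2.6679


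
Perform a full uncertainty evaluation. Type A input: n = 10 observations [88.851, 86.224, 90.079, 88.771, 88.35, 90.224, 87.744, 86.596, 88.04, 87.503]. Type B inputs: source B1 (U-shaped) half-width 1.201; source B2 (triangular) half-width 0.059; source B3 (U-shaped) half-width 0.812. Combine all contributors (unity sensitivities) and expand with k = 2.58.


mean = (88.851 + 86.224 + 90.079 + 88.771 + 88.35 + 90.224 + 87.744 + 86.596 + 88.04 + 87.503) / 10 = 88.2382
s = sqrt(sum((x - mean)^2)/(n-1)) = 1.3157889
u_A = s / sqrt(n) = 1.3157889 / sqrt(10) = 0.41608898
u_B1 = 1.201 / sqrt(2) = 0.84923524
u_B2 = 0.059 / sqrt(6) = 0.024086649
u_B3 = 0.812 / sqrt(2) = 0.57417071
uc = sqrt(0.41608898^2 + 0.84923524^2 + 0.024086649^2 + 0.57417071^2) = 1.1066086
U = k * uc = 2.58 * 1.1066086
U = 2.8551

2.8551


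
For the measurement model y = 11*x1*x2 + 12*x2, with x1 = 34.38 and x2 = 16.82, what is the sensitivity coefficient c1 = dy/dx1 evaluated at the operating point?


y = 11*x1*x2 + 12*x2
dy/dx1 = 11*x2
Evaluate at x2 = 16.82: c1 = 11 * 16.82
c1 = 185.0200

185.0200


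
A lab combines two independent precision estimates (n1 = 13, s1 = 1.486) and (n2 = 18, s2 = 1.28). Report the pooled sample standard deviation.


s_p = sqrt(((n1-1)*s1^2 + (n2-1)*s2^2) / (n1+n2-2))
numerator = (13-1)*1.486^2 + (18-1)*1.28^2 = 26.498352 + 27.8528 = 54.351152
denominator = 13 + 18 - 2 = 29
s_p^2 = 54.351152 / 29 = 1.8741777
s_p = sqrt(1.8741777) = 1.3690

1.3690


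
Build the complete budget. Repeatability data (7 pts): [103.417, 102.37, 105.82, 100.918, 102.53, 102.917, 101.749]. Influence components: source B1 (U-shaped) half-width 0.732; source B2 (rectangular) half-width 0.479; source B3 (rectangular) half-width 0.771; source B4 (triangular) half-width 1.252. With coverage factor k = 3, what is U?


mean = (103.417 + 102.37 + 105.82 + 100.918 + 102.53 + 102.917 + 101.749) / 7 = 102.8172857
s = sqrt(sum((x - mean)^2)/(n-1)) = 1.5501081
u_A = s / sqrt(n) = 1.5501081 / sqrt(7) = 0.58588579
u_B1 = 0.732 / sqrt(2) = 0.51760216
u_B2 = 0.479 / sqrt(3) = 0.27655078
u_B3 = 0.771 / sqrt(3) = 0.44513706
u_B4 = 1.252 / sqrt(6) = 0.51112686
uc = sqrt(0.58588579^2 + 0.51760216^2 + 0.27655078^2 + 0.44513706^2 + 0.51112686^2) = 1.0710052
U = k * uc = 3 * 1.0710052
U = 3.2130

3.2130


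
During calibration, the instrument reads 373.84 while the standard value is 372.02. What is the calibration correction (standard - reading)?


Correction = standard - reading
= 372.02 - 373.84
= -1.8200

-1.8200


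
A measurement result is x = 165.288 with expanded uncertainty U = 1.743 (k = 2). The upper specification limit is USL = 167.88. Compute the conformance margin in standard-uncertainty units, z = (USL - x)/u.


u = U / k = 1.743 / 2 = 0.8715
margin = |USL - x| = |167.88 - 165.288| = 2.592
z = margin / u = 2.592 / 0.8715
z = 2.9742

2.9742


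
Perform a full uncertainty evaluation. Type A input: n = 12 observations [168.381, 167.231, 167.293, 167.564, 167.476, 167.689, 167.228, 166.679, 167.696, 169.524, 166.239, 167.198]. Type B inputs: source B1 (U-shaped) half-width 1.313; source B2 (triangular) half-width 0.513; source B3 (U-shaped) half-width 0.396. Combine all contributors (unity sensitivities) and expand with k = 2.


mean = (168.381 + 167.231 + 167.293 + 167.564 + 167.476 + 167.689 + 167.228 + 166.679 + 167.696 + 169.524 + 166.239 + 167.198) / 12 = 167.5165
s = sqrt(sum((x - mean)^2)/(n-1)) = 0.82532853
u_A = s / sqrt(n) = 0.82532853 / sqrt(12) = 0.23825182
u_B1 = 1.313 / sqrt(2) = 0.9284312
u_B2 = 0.513 / sqrt(6) = 0.20943137
u_B3 = 0.396 / sqrt(2) = 0.28001429
uc = sqrt(0.23825182^2 + 0.9284312^2 + 0.20943137^2 + 0.28001429^2) = 1.0203029
U = k * uc = 2 * 1.0203029
U = 2.0406

2.0406


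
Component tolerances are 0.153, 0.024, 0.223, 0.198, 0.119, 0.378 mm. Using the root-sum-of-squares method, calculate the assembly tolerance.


RSS = sqrt(0.153^2 + 0.024^2 + 0.223^2 + 0.198^2 + 0.119^2 + 0.378^2)
= sqrt(0.269963)
= 0.5196

0.5196


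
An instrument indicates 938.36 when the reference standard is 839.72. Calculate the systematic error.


Systematic error = measured - true
= 938.36 - 839.72
= 98.6400

98.6400


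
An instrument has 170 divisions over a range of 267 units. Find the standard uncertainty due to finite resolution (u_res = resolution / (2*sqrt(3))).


resolution = range / divisions
resolution = 267 / 170 = 1.5705882
u_res = resolution / (2*sqrt(3))
u_res = 1.5705882 / 3.4641016
u_res = 0.4534

0.4534


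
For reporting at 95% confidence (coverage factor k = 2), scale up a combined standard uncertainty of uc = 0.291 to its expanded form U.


U = k * uc
U = 2 * 0.291
U = 0.5820

0.5820


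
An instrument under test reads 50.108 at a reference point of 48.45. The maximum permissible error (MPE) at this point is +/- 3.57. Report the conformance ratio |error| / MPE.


e = indication - reference = 50.108 - 48.45 = 1.6580
|e| = 1.6580
ratio = |e| / MPE = 1.6580 / 3.57
ratio = 0.4644

0.4644


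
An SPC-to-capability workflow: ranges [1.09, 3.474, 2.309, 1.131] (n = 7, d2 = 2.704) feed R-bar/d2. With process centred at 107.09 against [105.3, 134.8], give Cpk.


R_bar = (1.09 + 3.474 + 2.309 + 1.131) / 4 = 2.001
sigma = R_bar / d2 = 2.001 / 2.704 = 0.74001479
Cp = (USL - LSL)/(6*sigma) = (134.8 - 105.3)/(6*0.74001479) = 6.6440
Cpu = (134.8 - 107.09)/(3*0.74001479) = 12.4817
Cpl = (107.09 - 105.3)/(3*0.74001479) = 0.8063
Cpk = min(Cpu, Cpl) = 0.8063

0.8063


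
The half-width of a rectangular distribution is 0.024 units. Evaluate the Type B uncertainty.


u_B = half_width / sqrt(3)
u_B = 0.024 / 1.7320508
u_B = 0.0139

0.0139


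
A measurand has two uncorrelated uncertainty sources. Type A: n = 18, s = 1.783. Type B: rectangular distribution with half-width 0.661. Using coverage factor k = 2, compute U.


u_A = s / sqrt(n) = 1.783 / sqrt(18) = 0.42025713
u_B = half_width / sqrt(3) = 0.661 / sqrt(3) = 0.38162853
uc = sqrt(u_A^2 + u_B^2) = sqrt(0.42025713^2 + 0.38162853^2) = 0.56767631
U = k * uc = 2 * 0.56767631
U = 1.1354

1.1354


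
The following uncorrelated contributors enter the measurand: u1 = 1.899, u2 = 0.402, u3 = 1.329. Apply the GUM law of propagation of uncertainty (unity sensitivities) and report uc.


uc = sqrt(1.899^2 + 0.402^2 + 1.329^2)
uc = sqrt(5.534046)
uc = 2.3525

2.3525


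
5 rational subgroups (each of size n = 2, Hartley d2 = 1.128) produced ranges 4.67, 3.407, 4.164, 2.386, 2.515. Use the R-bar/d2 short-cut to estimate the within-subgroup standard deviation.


R_bar = (4.67 + 3.407 + 4.164 + 2.386 + 2.515) / 5
R_bar = 17.142 / 5 = 3.4284
sigma_hat = R_bar / d2 = 3.4284 / 1.128 = 3.0394

3.0394


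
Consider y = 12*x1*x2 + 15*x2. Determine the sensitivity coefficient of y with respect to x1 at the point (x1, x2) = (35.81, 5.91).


y = 12*x1*x2 + 15*x2
dy/dx1 = 12*x2
Evaluate at x2 = 5.91: c1 = 12 * 5.91
c1 = 70.9200

70.9200


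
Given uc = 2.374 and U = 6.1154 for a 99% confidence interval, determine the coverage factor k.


k = U / uc
k = 6.1154 / 2.374
k = 2.576

2.576


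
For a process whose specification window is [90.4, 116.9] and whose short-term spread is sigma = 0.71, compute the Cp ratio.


Cp = (USL - LSL) / (6 * sigma)
= (116.9 - 90.4) / (6 * 0.71)
= 26.5000 / 4.2600
= 6.2207

6.2207


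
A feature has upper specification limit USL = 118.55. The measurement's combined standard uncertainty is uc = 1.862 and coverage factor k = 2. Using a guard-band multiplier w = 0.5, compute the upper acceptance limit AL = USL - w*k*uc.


U = k * uc = 2 * 1.862 = 3.724
guard band g = w * U = 0.5 * 3.724 = 1.862
AL = USL - g = 118.55 - 1.862
AL = 116.6880

116.6880


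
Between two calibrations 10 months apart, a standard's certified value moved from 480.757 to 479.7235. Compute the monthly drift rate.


rate = (v2 - v1) / months
= (479.7235 - 480.757) / 10
= -1.0335 / 10
= -0.1034

-0.1034


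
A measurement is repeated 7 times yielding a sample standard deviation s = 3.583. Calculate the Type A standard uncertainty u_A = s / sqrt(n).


u_A = s / sqrt(n)
u_A = 3.583 / sqrt(7)
u_A = 3.583 / 2.6457513
u_A = 1.3542

1.3542


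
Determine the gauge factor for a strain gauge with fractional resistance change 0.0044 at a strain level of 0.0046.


GF = (dR/R) / epsilon
= 0.0044 / 0.0046
= 0.9565

0.9565


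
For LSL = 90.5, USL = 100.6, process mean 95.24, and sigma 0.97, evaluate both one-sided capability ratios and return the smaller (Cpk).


Cpu = (USL - mean) / (3*sigma) = (100.6 - 95.24) / (3*0.97) = 1.8419
Cpl = (mean - LSL) / (3*sigma) = (95.24 - 90.5) / (3*0.97) = 1.6289
Cpk = min(Cpu, Cpl) = 1.6289

1.6289


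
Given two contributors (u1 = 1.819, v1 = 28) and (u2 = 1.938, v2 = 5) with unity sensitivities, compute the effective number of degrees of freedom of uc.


uc = sqrt(u1^2 + u2^2) = sqrt(1.819^2 + 1.938^2) = 2.6579325
v_eff = uc^4 / (u1^4/v1 + u2^4/v2)
= 2.6579325^4 / (1.819^4/28 + 1.938^4/5)
= 49.908646 / 3.2122692
v_eff = 15.5369

15.5369


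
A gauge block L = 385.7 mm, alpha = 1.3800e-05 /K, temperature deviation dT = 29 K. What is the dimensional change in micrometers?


dL = L * alpha * dT
= 385.7 * 1.3800e-05 * 29
= 0.1543571 mm
dL_um = 0.1543571 * 1000 = 154.3571 um

154.3571


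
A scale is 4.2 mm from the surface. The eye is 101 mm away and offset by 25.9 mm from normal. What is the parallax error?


error = h * offset / d
= 4.2 * 25.9 / 101
= 1.0770

1.0770


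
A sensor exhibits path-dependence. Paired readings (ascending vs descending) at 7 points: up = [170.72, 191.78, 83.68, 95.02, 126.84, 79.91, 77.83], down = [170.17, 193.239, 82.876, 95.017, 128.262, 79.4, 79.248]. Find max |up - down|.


|170.72 - 170.17| = 0.5500
|191.78 - 193.239| = 1.4590
|83.68 - 82.876| = 0.8040
|95.02 - 95.017| = 0.0030
|126.84 - 128.262| = 1.4220
|79.91 - 79.4| = 0.5100
|77.83 - 79.248| = 1.4180
hysteresis = max(diffs) = 1.4590

1.4590


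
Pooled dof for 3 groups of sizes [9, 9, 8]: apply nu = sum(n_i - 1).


nu = sum_i (n_i - 1)
nu = ((9 - 1) + (9 - 1) + (8 - 1))
nu = 8 + 8 + 7
nu = 23

23


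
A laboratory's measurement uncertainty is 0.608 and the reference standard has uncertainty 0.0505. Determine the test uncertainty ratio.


TUR = u_lab / u_ref
= 0.608 / 0.0505
= 12.0396

12.0396


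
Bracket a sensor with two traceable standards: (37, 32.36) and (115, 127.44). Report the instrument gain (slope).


slope = (y2 - y1) / (x2 - x1)
= (127.44 - 32.36) / (115 - 37)
= 95.0800 / 78
= 1.2190

1.2190


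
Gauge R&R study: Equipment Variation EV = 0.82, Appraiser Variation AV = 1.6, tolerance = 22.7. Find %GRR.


GRR = sqrt(EV^2 + AV^2) = sqrt(0.82^2 + 1.6^2) = 1.7978876
%GRR = GRR / tol * 100 = 1.7978876 / 22.7 * 100
%GRR = 7.9202

7.9202


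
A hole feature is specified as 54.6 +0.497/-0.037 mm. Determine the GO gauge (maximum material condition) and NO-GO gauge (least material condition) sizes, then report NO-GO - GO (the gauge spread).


GO = nominal - lower_tol (smallest hole = maximum material condition)
GO = 54.6 - 0.037 = 54.563
NO-GO = nominal + upper_tol (largest hole = least material condition)
NO-GO = 54.6 + 0.497 = 55.097
spread = NO-GO - GO = 55.097 - 54.563 = 0.5340

0.5340


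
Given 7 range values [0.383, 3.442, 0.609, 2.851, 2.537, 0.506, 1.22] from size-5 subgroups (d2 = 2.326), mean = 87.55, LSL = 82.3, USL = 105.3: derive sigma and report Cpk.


R_bar = (0.383 + 3.442 + 0.609 + 2.851 + 2.537 + 0.506 + 1.22) / 7 = 1.6497143
sigma = R_bar / d2 = 1.6497143 / 2.326 = 0.70924948
Cp = (USL - LSL)/(6*sigma) = (105.3 - 82.3)/(6*0.70924948) = 5.4048
Cpu = (105.3 - 87.55)/(3*0.70924948) = 8.3422
Cpl = (87.55 - 82.3)/(3*0.70924948) = 2.4674
Cpk = min(Cpu, Cpl) = 2.4674

2.4674


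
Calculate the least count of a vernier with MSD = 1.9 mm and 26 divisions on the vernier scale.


LC = MSD / n_div
= 1.9 / 26
= 0.0731

0.0731


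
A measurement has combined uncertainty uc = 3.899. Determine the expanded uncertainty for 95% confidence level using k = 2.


U = k * uc
U = 2 * 3.899
U = 7.7980

7.7980


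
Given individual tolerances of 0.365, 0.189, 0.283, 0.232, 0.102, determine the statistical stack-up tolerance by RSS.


RSS = sqrt(0.365^2 + 0.189^2 + 0.283^2 + 0.232^2 + 0.102^2)
= sqrt(0.313263)
= 0.5597

0.5597


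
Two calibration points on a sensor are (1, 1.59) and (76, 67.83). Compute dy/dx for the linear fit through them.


slope = (y2 - y1) / (x2 - x1)
= (67.83 - 1.59) / (76 - 1)
= 66.2400 / 75
= 0.8832

0.8832


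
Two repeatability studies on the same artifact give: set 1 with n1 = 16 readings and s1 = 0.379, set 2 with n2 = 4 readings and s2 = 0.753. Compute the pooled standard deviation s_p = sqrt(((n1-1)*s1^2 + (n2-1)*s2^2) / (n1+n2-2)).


s_p = sqrt(((n1-1)*s1^2 + (n2-1)*s2^2) / (n1+n2-2))
numerator = (16-1)*0.379^2 + (4-1)*0.753^2 = 2.154615 + 1.701027 = 3.855642
denominator = 16 + 4 - 2 = 18
s_p^2 = 3.855642 / 18 = 0.21420233
s_p = sqrt(0.21420233) = 0.4628

0.4628


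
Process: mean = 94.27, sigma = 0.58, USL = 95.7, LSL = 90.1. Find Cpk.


Cpu = (USL - mean) / (3*sigma) = (95.7 - 94.27) / (3*0.58) = 0.8218
Cpl = (mean - LSL) / (3*sigma) = (94.27 - 90.1) / (3*0.58) = 2.3966
Cpk = min(Cpu, Cpl) = 0.8218

0.8218


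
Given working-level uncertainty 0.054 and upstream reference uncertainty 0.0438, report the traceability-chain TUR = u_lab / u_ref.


TUR = u_lab / u_ref
= 0.054 / 0.0438
= 1.2329

1.2329


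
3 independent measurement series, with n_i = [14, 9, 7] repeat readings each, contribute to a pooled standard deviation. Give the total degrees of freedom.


nu = sum_i (n_i - 1)
nu = ((14 - 1) + (9 - 1) + (7 - 1))
nu = 13 + 8 + 6
nu = 27

27


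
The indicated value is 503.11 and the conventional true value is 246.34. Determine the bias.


Systematic error = measured - true
= 503.11 - 246.34
= 256.7700

256.7700


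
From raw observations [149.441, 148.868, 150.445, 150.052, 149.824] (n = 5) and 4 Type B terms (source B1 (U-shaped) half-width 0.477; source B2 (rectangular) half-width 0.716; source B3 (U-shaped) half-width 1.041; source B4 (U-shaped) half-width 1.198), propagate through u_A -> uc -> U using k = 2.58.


mean = (149.441 + 148.868 + 150.445 + 150.052 + 149.824) / 5 = 149.726
s = sqrt(sum((x - mean)^2)/(n-1)) = 0.60212748
u_A = s / sqrt(n) = 0.60212748 / sqrt(5) = 0.2692796
u_B1 = 0.477 / sqrt(2) = 0.33728993
u_B2 = 0.716 / sqrt(3) = 0.41338279
u_B3 = 1.041 / sqrt(2) = 0.73609816
u_B4 = 1.198 / sqrt(2) = 0.84711392
uc = sqrt(0.2692796^2 + 0.33728993^2 + 0.41338279^2 + 0.73609816^2 + 0.84711392^2) = 1.2714574
U = k * uc = 2.58 * 1.2714574
U = 3.2804

3.2804


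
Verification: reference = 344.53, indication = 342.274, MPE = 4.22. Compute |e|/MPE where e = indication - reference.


e = indication - reference = 342.274 - 344.53 = -2.2560
|e| = 2.2560
ratio = |e| / MPE = 2.2560 / 4.22
ratio = 0.5346

0.5346


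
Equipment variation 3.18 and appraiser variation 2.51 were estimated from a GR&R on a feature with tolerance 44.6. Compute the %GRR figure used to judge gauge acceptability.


GRR = sqrt(EV^2 + AV^2) = sqrt(3.18^2 + 2.51^2) = 4.0512344
%GRR = GRR / tol * 100 = 4.0512344 / 44.6 * 100
%GRR = 9.0835

9.0835


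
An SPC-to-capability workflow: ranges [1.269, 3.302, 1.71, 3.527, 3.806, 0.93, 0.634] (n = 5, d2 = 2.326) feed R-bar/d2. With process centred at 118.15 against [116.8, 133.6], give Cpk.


R_bar = (1.269 + 3.302 + 1.71 + 3.527 + 3.806 + 0.93 + 0.634) / 7 = 2.1682857
sigma = R_bar / d2 = 2.1682857 / 2.326 = 0.93219506
Cp = (USL - LSL)/(6*sigma) = (133.6 - 116.8)/(6*0.93219506) = 3.0037
Cpu = (133.6 - 118.15)/(3*0.93219506) = 5.5246
Cpl = (118.15 - 116.8)/(3*0.93219506) = 0.4827
Cpk = min(Cpu, Cpl) = 0.4827

0.4827


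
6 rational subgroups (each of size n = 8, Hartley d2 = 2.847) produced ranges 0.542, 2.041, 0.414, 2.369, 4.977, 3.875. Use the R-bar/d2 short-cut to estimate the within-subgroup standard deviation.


R_bar = (0.542 + 2.041 + 0.414 + 2.369 + 4.977 + 3.875) / 6
R_bar = 14.218 / 6 = 2.3696667
sigma_hat = R_bar / d2 = 2.3696667 / 2.847 = 0.8323

0.8323


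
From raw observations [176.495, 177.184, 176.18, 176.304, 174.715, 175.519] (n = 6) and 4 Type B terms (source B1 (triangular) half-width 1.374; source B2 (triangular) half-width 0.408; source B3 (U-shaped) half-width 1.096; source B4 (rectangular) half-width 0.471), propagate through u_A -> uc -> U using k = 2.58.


mean = (176.495 + 177.184 + 176.18 + 176.304 + 174.715 + 175.519) / 6 = 176.0661667
s = sqrt(sum((x - mean)^2)/(n-1)) = 0.85182332
u_A = s / sqrt(n) = 0.85182332 / sqrt(6) = 0.34775541
u_B1 = 1.374 / sqrt(6) = 0.56093315
u_B2 = 0.408 / sqrt(6) = 0.1665653
u_B3 = 1.096 / sqrt(2) = 0.77498903
u_B4 = 0.471 / sqrt(3) = 0.27193198
uc = sqrt(0.34775541^2 + 0.56093315^2 + 0.1665653^2 + 0.77498903^2 + 0.27193198^2) = 1.066714
U = k * uc = 2.58 * 1.066714
U = 2.7521

2.7521


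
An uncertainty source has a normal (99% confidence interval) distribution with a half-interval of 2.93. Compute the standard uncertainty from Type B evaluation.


u_B = half_width / 2.576
u_B = 2.93 / 2.576
u_B = 1.1374

1.1374


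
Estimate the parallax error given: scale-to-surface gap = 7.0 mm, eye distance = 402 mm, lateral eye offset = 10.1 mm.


error = h * offset / d
= 7.0 * 10.1 / 402
= 0.1759

0.1759


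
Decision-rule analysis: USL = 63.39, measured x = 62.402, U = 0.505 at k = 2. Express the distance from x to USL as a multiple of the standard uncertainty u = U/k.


u = U / k = 0.505 / 2 = 0.2525
margin = |USL - x| = |63.39 - 62.402| = 0.988
z = margin / u = 0.988 / 0.2525
z = 3.9129

3.9129


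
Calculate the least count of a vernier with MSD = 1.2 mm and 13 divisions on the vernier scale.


LC = MSD / n_div
= 1.2 / 13
= 0.0923

0.0923


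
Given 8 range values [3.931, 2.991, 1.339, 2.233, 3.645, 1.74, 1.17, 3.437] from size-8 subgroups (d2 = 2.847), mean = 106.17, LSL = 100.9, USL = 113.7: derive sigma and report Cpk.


R_bar = (3.931 + 2.991 + 1.339 + 2.233 + 3.645 + 1.74 + 1.17 + 3.437) / 8 = 2.56075
sigma = R_bar / d2 = 2.56075 / 2.847 = 0.89945557
Cp = (USL - LSL)/(6*sigma) = (113.7 - 100.9)/(6*0.89945557) = 2.3718
Cpu = (113.7 - 106.17)/(3*0.89945557) = 2.7906
Cpl = (106.17 - 100.9)/(3*0.89945557) = 1.9530
Cpk = min(Cpu, Cpl) = 1.9530

1.9530


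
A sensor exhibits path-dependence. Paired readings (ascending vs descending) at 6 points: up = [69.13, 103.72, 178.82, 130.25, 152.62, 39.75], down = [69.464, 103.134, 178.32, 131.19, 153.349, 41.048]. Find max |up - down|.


|69.13 - 69.464| = 0.3340
|103.72 - 103.134| = 0.5860
|178.82 - 178.32| = 0.5000
|130.25 - 131.19| = 0.9400
|152.62 - 153.349| = 0.7290
|39.75 - 41.048| = 1.2980
hysteresis = max(diffs) = 1.2980

1.2980


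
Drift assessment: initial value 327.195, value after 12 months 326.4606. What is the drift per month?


rate = (v2 - v1) / months
= (326.4606 - 327.195) / 12
= -0.7344 / 12
= -0.0612

-0.0612


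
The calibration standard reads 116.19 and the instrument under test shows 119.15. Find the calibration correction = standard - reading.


Correction = standard - reading
= 116.19 - 119.15
= -2.9600

-2.9600


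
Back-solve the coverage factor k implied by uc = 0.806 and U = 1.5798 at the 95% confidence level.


k = U / uc
k = 1.5798 / 0.806
k = 1.96

1.96


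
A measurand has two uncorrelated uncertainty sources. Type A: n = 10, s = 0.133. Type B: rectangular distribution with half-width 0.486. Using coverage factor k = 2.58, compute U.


u_A = s / sqrt(n) = 0.133 / sqrt(10) = 0.042058293
u_B = half_width / sqrt(3) = 0.486 / sqrt(3) = 0.28059223
uc = sqrt(u_A^2 + u_B^2) = sqrt(0.042058293^2 + 0.28059223^2) = 0.2837268
U = k * uc = 2.58 * 0.2837268
U = 0.7320

0.7320


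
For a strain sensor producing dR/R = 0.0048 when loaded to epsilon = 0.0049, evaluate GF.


GF = (dR/R) / epsilon
= 0.0048 / 0.0049
= 0.9796

0.9796


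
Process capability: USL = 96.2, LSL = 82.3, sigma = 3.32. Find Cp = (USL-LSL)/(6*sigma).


Cp = (USL - LSL) / (6 * sigma)
= (96.2 - 82.3) / (6 * 3.32)
= 13.9000 / 19.9200
= 0.6978

0.6978


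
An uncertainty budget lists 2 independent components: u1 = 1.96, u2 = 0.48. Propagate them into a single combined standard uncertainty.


uc = sqrt(1.96^2 + 0.48^2)
uc = sqrt(4.072)
uc = 2.0179

2.0179


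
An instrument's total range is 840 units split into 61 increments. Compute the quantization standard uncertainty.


resolution = range / divisions
resolution = 840 / 61 = 13.770492
u_res = resolution / (2*sqrt(3))
u_res = 13.770492 / 3.4641016
u_res = 3.9752

3.9752


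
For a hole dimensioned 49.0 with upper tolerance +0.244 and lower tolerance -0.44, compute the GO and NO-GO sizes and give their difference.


GO = nominal - lower_tol (smallest hole = maximum material condition)
GO = 49.0 - 0.44 = 48.56
NO-GO = nominal + upper_tol (largest hole = least material condition)
NO-GO = 49.0 + 0.244 = 49.244
spread = NO-GO - GO = 49.244 - 48.56 = 0.6840

0.6840


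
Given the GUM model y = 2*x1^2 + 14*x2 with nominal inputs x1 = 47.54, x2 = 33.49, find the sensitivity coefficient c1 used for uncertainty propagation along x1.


y = 2*x1^2 + 14*x2
dy/dx1 = 2*2*x1
Evaluate at x1 = 47.54: c1 = 4 * 47.54
c1 = 190.1600

190.1600


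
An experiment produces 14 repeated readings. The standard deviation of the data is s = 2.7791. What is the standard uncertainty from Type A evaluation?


u_A = s / sqrt(n)
u_A = 2.7791 / sqrt(14)
u_A = 2.7791 / 3.7416574
u_A = 0.7427

0.7427


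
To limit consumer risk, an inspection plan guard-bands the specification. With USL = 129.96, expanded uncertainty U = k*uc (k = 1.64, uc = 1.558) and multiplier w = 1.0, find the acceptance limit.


U = k * uc = 1.64 * 1.558 = 2.55512
guard band g = w * U = 1.0 * 2.55512 = 2.55512
AL = USL - g = 129.96 - 2.55512
AL = 127.4049

127.4049


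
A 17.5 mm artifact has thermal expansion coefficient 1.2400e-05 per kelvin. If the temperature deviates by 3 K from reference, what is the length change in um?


dL = L * alpha * dT
= 17.5 * 1.2400e-05 * 3
= 6.5100000e-04 mm
dL_um = 6.5100000e-04 * 1000 = 0.6510 um

0.6510


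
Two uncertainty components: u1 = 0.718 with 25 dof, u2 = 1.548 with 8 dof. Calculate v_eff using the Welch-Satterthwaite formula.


uc = sqrt(u1^2 + u2^2) = sqrt(0.718^2 + 1.548^2) = 1.7064079
v_eff = uc^4 / (u1^4/v1 + u2^4/v2)
= 1.7064079^4 / (0.718^4/25 + 1.548^4/8)
= 8.4787418 / 0.72841471
v_eff = 11.6400

11.6400


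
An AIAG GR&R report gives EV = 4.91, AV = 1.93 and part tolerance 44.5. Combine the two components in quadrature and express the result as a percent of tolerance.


GRR = sqrt(EV^2 + AV^2) = sqrt(4.91^2 + 1.93^2) = 5.275699
%GRR = GRR / tol * 100 = 5.275699 / 44.5 * 100
%GRR = 11.8555

11.8555


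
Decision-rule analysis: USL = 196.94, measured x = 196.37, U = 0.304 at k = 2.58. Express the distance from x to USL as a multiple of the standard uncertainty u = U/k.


u = U / k = 0.304 / 2.58 = 0.11782946
margin = |USL - x| = |196.94 - 196.37| = 0.57
z = margin / u = 0.57 / 0.11782946
z = 4.8375

4.8375


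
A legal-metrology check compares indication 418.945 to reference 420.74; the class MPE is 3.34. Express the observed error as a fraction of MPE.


e = indication - reference = 418.945 - 420.74 = -1.7950
|e| = 1.7950
ratio = |e| / MPE = 1.7950 / 3.34
ratio = 0.5374

0.5374


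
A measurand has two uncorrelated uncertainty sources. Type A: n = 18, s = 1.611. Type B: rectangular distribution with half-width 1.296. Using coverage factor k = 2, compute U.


u_A = s / sqrt(n) = 1.611 / sqrt(18) = 0.37971634
u_B = half_width / sqrt(3) = 1.296 / sqrt(3) = 0.74824595
uc = sqrt(u_A^2 + u_B^2) = sqrt(0.37971634^2 + 0.74824595^2) = 0.83908075
U = k * uc = 2 * 0.83908075
U = 1.6782

1.6782


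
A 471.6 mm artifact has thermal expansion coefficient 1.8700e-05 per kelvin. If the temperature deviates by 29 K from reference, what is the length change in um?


dL = L * alpha * dT
= 471.6 * 1.8700e-05 * 29
= 0.2557487 mm
dL_um = 0.2557487 * 1000 = 255.7487 um

255.7487


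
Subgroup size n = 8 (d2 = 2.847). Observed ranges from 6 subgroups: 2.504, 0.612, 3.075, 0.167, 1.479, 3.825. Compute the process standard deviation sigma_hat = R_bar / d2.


R_bar = (2.504 + 0.612 + 3.075 + 0.167 + 1.479 + 3.825) / 6
R_bar = 11.662 / 6 = 1.9436667
sigma_hat = R_bar / d2 = 1.9436667 / 2.847 = 0.6827

0.6827


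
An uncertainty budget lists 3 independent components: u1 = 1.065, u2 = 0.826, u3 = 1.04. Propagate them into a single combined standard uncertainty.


uc = sqrt(1.065^2 + 0.826^2 + 1.04^2)
uc = sqrt(2.898101)
uc = 1.7024

1.7024


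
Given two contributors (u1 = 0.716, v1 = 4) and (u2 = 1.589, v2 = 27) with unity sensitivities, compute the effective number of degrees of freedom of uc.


uc = sqrt(u1^2 + u2^2) = sqrt(0.716^2 + 1.589^2) = 1.7428646
v_eff = uc^4 / (u1^4/v1 + u2^4/v2)
= 1.7428646^4 / (0.716^4/4 + 1.589^4/27)
= 9.2268741 / 0.30182353
v_eff = 30.5704

30.5704


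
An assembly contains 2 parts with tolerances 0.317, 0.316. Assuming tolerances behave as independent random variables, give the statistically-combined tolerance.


RSS = sqrt(0.317^2 + 0.316^2)
= sqrt(0.200345)
= 0.4476

0.4476


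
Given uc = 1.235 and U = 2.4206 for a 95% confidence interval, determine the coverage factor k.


k = U / uc
k = 2.4206 / 1.235
k = 1.96

1.96


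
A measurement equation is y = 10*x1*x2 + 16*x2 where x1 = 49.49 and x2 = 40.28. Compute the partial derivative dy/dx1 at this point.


y = 10*x1*x2 + 16*x2
dy/dx1 = 10*x2
Evaluate at x2 = 40.28: c1 = 10 * 40.28
c1 = 402.8000

402.8000


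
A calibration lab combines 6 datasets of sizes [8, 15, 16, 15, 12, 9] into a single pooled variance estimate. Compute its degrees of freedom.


nu = sum_i (n_i - 1)
nu = ((8 - 1) + (15 - 1) + (16 - 1) + (15 - 1) + (12 - 1) + (9 - 1))
nu = 7 + 14 + 15 + 14 + 11 + 8
nu = 69

69


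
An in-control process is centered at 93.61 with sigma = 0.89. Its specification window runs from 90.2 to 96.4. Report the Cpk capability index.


Cpu = (USL - mean) / (3*sigma) = (96.4 - 93.61) / (3*0.89) = 1.0449
Cpl = (mean - LSL) / (3*sigma) = (93.61 - 90.2) / (3*0.89) = 1.2772
Cpk = min(Cpu, Cpl) = 1.0449

1.0449


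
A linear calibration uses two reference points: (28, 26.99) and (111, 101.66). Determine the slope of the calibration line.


slope = (y2 - y1) / (x2 - x1)
= (101.66 - 26.99) / (111 - 28)
= 74.6700 / 83
= 0.8996

0.8996


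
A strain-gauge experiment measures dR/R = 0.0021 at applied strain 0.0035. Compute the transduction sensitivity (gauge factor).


GF = (dR/R) / epsilon
= 0.0021 / 0.0035
= 0.6000

0.6000


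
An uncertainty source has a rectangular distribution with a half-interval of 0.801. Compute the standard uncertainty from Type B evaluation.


u_B = half_width / sqrt(3)
u_B = 0.801 / 1.7320508
u_B = 0.4625

0.4625


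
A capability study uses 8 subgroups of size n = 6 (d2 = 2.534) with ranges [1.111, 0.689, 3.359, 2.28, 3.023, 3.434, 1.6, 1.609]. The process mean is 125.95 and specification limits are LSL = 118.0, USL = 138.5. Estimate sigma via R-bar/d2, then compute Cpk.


R_bar = (1.111 + 0.689 + 3.359 + 2.28 + 3.023 + 3.434 + 1.6 + 1.609) / 8 = 2.138125
sigma = R_bar / d2 = 2.138125 / 2.534 = 0.84377466
Cp = (USL - LSL)/(6*sigma) = (138.5 - 118.0)/(6*0.84377466) = 4.0493
Cpu = (138.5 - 125.95)/(3*0.84377466) = 4.9579
Cpl = (125.95 - 118.0)/(3*0.84377466) = 3.1406
Cpk = min(Cpu, Cpl) = 3.1406

3.1406


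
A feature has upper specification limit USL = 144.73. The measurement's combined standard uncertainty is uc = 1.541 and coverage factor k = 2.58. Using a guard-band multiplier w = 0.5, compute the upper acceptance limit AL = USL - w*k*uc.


U = k * uc = 2.58 * 1.541 = 3.97578
guard band g = w * U = 0.5 * 3.97578 = 1.98789
AL = USL - g = 144.73 - 1.98789
AL = 142.7421

142.7421


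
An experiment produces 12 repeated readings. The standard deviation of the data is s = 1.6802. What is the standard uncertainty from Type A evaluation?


u_A = s / sqrt(n)
u_A = 1.6802 / sqrt(12)
u_A = 1.6802 / 3.4641016
u_A = 0.4850

0.4850


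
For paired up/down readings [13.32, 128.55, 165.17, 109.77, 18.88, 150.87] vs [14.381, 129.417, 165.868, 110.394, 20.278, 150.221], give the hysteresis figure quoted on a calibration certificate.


|13.32 - 14.381| = 1.0610
|128.55 - 129.417| = 0.8670
|165.17 - 165.868| = 0.6980
|109.77 - 110.394| = 0.6240
|18.88 - 20.278| = 1.3980
|150.87 - 150.221| = 0.6490
hysteresis = max(diffs) = 1.3980

1.3980


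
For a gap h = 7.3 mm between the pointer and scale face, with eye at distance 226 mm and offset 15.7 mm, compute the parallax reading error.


error = h * offset / d
= 7.3 * 15.7 / 226
= 0.5071

0.5071


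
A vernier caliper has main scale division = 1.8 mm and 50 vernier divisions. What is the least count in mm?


LC = MSD / n_div
= 1.8 / 50
= 0.0360

0.0360


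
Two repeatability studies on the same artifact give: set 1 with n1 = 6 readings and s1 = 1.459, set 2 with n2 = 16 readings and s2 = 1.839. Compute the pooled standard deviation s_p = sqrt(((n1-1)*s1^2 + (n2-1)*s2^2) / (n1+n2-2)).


s_p = sqrt(((n1-1)*s1^2 + (n2-1)*s2^2) / (n1+n2-2))
numerator = (6-1)*1.459^2 + (16-1)*1.839^2 = 10.643405 + 50.728815 = 61.37222
denominator = 6 + 16 - 2 = 20
s_p^2 = 61.37222 / 20 = 3.068611
s_p = sqrt(3.068611) = 1.7517

1.7517


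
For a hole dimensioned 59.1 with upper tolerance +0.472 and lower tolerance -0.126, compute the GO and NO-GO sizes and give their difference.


GO = nominal - lower_tol (smallest hole = maximum material condition)
GO = 59.1 - 0.126 = 58.974
NO-GO = nominal + upper_tol (largest hole = least material condition)
NO-GO = 59.1 + 0.472 = 59.572
spread = NO-GO - GO = 59.572 - 58.974 = 0.5980

0.5980


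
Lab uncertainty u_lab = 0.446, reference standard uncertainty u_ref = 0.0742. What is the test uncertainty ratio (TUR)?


TUR = u_lab / u_ref
= 0.446 / 0.0742
= 6.0108

6.0108


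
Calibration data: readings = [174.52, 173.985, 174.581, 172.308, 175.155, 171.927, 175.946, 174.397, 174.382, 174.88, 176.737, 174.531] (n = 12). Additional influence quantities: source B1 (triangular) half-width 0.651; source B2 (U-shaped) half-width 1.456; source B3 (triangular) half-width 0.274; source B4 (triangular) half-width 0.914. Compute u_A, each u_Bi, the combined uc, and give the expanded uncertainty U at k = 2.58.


mean = (174.52 + 173.985 + 174.581 + 172.308 + 175.155 + 171.927 + 175.946 + 174.397 + 174.382 + 174.88 + 176.737 + 174.531) / 12 = 174.44575
s = sqrt(sum((x - mean)^2)/(n-1)) = 1.3265151
u_A = s / sqrt(n) = 1.3265151 / sqrt(12) = 0.38293193
u_B1 = 0.651 / sqrt(6) = 0.26576964
u_B2 = 1.456 / sqrt(2) = 1.0295475
u_B3 = 0.274 / sqrt(6) = 0.11186003
u_B4 = 0.914 / sqrt(6) = 0.37313894
uc = sqrt(0.38293193^2 + 0.26576964^2 + 1.0295475^2 + 0.11186003^2 + 0.37313894^2) = 1.1954011
U = k * uc = 2.58 * 1.1954011
U = 3.0841

3.0841


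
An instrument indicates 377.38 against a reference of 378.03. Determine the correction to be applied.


Correction = standard - reading
= 378.03 - 377.38
= 0.6500

0.6500


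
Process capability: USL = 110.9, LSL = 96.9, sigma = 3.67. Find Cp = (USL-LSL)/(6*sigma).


Cp = (USL - LSL) / (6 * sigma)
= (110.9 - 96.9) / (6 * 3.67)
= 14.0000 / 22.0200
= 0.6358

0.6358


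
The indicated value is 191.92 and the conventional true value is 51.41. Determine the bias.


Systematic error = measured - true
= 191.92 - 51.41
= 140.5100

140.5100


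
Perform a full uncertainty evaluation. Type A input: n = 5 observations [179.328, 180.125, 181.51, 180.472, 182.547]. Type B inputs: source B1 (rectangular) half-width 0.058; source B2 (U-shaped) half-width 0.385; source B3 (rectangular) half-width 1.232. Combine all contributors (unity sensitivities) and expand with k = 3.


mean = (179.328 + 180.125 + 181.51 + 180.472 + 182.547) / 5 = 180.7964
s = sqrt(sum((x - mean)^2)/(n-1)) = 1.2535985
u_A = s / sqrt(n) = 1.2535985 / sqrt(5) = 0.56062629
u_B1 = 0.058 / sqrt(3) = 0.033486316
u_B2 = 0.385 / sqrt(2) = 0.27223611
u_B3 = 1.232 / sqrt(3) = 0.71129553
uc = sqrt(0.56062629^2 + 0.033486316^2 + 0.27223611^2 + 0.71129553^2) = 0.94629647
U = k * uc = 3 * 0.94629647
U = 2.8389

2.8389


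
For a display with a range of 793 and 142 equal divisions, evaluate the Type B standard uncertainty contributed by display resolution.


resolution = range / divisions
resolution = 793 / 142 = 5.584507
u_res = resolution / (2*sqrt(3))
u_res = 5.584507 / 3.4641016
u_res = 1.6121

1.6121


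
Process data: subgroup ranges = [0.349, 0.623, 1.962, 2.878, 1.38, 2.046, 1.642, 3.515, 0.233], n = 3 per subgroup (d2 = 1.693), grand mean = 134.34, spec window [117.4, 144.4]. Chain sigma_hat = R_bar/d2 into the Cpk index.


R_bar = (0.349 + 0.623 + 1.962 + 2.878 + 1.38 + 2.046 + 1.642 + 3.515 + 0.233) / 9 = 1.6253333
sigma = R_bar / d2 = 1.6253333 / 1.693 = 0.96003148
Cp = (USL - LSL)/(6*sigma) = (144.4 - 117.4)/(6*0.96003148) = 4.6873
Cpu = (144.4 - 134.34)/(3*0.96003148) = 3.4929
Cpl = (134.34 - 117.4)/(3*0.96003148) = 5.8818
Cpk = min(Cpu, Cpl) = 3.4929

3.4929


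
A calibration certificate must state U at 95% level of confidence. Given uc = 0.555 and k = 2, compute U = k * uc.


U = k * uc
U = 2 * 0.555
U = 1.1100

1.1100


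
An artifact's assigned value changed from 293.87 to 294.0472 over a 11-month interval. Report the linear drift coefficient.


rate = (v2 - v1) / months
= (294.0472 - 293.87) / 11
= 0.1772 / 11
= 0.0161

0.0161


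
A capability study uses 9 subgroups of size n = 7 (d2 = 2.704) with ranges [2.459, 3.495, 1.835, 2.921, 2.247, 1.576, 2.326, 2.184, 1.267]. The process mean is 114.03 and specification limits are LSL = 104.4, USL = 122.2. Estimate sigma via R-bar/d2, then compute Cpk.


R_bar = (2.459 + 3.495 + 1.835 + 2.921 + 2.247 + 1.576 + 2.326 + 2.184 + 1.267) / 9 = 2.2566667
sigma = R_bar / d2 = 2.2566667 / 2.704 = 0.83456609
Cp = (USL - LSL)/(6*sigma) = (122.2 - 104.4)/(6*0.83456609) = 3.5547
Cpu = (122.2 - 114.03)/(3*0.83456609) = 3.2632
Cpl = (114.03 - 104.4)/(3*0.83456609) = 3.8463
Cpk = min(Cpu, Cpl) = 3.2632

3.2632


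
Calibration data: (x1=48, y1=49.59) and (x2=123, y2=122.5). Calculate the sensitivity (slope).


slope = (y2 - y1) / (x2 - x1)
= (122.5 - 49.59) / (123 - 48)
= 72.9100 / 75
= 0.9721

0.9721


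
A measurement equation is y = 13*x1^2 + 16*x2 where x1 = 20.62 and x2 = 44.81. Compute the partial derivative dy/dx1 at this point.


y = 13*x1^2 + 16*x2
dy/dx1 = 2*13*x1
Evaluate at x1 = 20.62: c1 = 26 * 20.62
c1 = 536.1200

536.1200


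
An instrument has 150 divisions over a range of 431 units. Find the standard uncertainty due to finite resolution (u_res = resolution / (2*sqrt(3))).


resolution = range / divisions
resolution = 431 / 150 = 2.8733333
u_res = resolution / (2*sqrt(3))
u_res = 2.8733333 / 3.4641016
u_res = 0.8295

0.8295


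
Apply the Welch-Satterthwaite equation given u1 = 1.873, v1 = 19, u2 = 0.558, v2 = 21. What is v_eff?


uc = sqrt(u1^2 + u2^2) = sqrt(1.873^2 + 0.558^2) = 1.9543523
v_eff = uc^4 / (u1^4/v1 + u2^4/v2)
= 1.9543523^4 / (1.873^4/19 + 0.558^4/21)
= 14.588526 / 0.65235176
v_eff = 22.3630

22.3630


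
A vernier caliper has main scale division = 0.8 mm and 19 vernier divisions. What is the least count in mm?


LC = MSD / n_div
= 0.8 / 19
= 0.0421

0.0421


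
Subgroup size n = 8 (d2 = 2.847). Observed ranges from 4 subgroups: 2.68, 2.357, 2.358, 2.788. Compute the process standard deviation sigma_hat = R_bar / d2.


R_bar = (2.68 + 2.357 + 2.358 + 2.788) / 4
R_bar = 10.183 / 4 = 2.54575
sigma_hat = R_bar / d2 = 2.54575 / 2.847 = 0.8942

0.8942


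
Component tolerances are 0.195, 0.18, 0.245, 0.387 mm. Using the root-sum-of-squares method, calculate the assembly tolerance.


RSS = sqrt(0.195^2 + 0.18^2 + 0.245^2 + 0.387^2)
= sqrt(0.280219)
= 0.5294

0.5294


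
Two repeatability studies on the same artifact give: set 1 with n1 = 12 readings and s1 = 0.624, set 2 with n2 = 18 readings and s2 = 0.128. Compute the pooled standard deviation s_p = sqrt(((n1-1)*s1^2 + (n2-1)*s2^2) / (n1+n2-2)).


s_p = sqrt(((n1-1)*s1^2 + (n2-1)*s2^2) / (n1+n2-2))
numerator = (12-1)*0.624^2 + (18-1)*0.128^2 = 4.283136 + 0.278528 = 4.561664
denominator = 12 + 18 - 2 = 28
s_p^2 = 4.561664 / 28 = 0.16291657
s_p = sqrt(0.16291657) = 0.4036

0.4036


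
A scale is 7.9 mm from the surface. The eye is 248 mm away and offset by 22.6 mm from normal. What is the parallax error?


error = h * offset / d
= 7.9 * 22.6 / 248
= 0.7199

0.7199


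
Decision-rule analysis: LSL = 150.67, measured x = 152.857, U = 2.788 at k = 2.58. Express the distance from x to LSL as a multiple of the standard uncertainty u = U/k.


u = U / k = 2.788 / 2.58 = 1.0806202
margin = |LSL - x| = |150.67 - 152.857| = 2.187
z = margin / u = 2.187 / 1.0806202
z = 2.0238

2.0238


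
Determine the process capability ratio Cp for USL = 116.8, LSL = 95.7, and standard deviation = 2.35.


Cp = (USL - LSL) / (6 * sigma)
= (116.8 - 95.7) / (6 * 2.35)
= 21.1000 / 14.1000
= 1.4965

1.4965


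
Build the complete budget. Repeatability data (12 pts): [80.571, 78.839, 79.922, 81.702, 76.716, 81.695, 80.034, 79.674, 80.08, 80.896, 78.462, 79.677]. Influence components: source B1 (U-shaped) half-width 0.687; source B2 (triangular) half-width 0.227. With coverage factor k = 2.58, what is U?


mean = (80.571 + 78.839 + 79.922 + 81.702 + 76.716 + 81.695 + 80.034 + 79.674 + 80.08 + 80.896 + 78.462 + 79.677) / 12 = 79.85566667
s = sqrt(sum((x - mean)^2)/(n-1)) = 1.393849
u_A = s / sqrt(n) = 1.393849 / sqrt(12) = 0.40236955
u_B1 = 0.687 / sqrt(2) = 0.48578236
u_B2 = 0.227 / sqrt(6) = 0.092672362
uc = sqrt(0.40236955^2 + 0.48578236^2 + 0.092672362^2) = 0.63755307
U = k * uc = 2.58 * 0.63755307
U = 1.6449

1.6449
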